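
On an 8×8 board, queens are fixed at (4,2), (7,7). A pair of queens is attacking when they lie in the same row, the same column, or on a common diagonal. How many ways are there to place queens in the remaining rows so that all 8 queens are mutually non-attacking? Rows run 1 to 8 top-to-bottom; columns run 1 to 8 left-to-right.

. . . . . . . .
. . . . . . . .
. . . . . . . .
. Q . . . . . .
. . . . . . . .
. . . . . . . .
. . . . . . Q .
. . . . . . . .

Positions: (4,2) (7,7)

3

Branch on row 1: col 3 → 2; col 4 → 0; col 6 → 1; col 8 → 0.
Sum: 2 + 0 + 1 + 0 = 3.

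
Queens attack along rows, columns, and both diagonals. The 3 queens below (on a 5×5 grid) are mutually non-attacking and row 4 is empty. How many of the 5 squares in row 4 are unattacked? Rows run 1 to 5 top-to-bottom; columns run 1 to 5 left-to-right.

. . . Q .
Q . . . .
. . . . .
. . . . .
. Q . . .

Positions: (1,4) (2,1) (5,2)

(1,4) attacks row 4 at column 4 and diagonals 1.
(2,1) attacks row 4 at column 1 and diagonals 3.
(5,2) attacks row 4 at column 2 and diagonals 1, 3.
Attacked columns: {1, 2, 3, 4}. Safe: {5}.

1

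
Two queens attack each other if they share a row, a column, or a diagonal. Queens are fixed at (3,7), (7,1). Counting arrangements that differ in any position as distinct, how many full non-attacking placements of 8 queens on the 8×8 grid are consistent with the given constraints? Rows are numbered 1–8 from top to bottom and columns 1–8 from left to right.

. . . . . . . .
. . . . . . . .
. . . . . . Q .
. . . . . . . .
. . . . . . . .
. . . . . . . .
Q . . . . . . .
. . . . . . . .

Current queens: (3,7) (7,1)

Branch on row 1: col 2 → 0; col 3 → 0; col 4 → 1; col 6 → 2; col 8 → 0.
Sum: 0 + 0 + 1 + 2 + 0 = 3.

3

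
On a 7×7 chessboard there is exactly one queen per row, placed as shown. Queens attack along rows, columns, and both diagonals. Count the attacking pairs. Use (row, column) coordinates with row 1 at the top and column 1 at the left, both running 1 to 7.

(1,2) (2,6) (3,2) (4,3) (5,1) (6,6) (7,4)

3

Same column: (1,2)–(3,2) (column 2); (2,6)–(6,6) (column 6).
Same diagonal: (3,2)–(4,3) (|3−4| = |2−3| = 1).
Total attacking pairs: 3.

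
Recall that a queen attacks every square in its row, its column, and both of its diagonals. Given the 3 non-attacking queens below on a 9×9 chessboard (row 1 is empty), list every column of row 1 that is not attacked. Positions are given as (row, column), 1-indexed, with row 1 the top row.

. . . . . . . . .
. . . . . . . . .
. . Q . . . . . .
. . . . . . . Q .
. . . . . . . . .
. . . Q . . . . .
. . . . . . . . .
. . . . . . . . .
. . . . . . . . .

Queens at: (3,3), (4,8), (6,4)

columns 2, 6, 7

(3,3) attacks row 1 at column 3 and diagonals 1, 5.
(4,8) attacks row 1 at column 8 and diagonals 5.
(6,4) attacks row 1 at column 4 and diagonals 9.
Attacked columns: {1, 3, 4, 5, 8, 9}. Safe: {2, 6, 7}.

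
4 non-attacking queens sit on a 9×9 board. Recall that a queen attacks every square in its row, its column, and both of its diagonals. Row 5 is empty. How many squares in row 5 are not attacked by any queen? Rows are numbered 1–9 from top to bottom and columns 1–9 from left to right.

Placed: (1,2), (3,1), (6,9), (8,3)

3

(1,2) attacks row 5 at column 2 and diagonals 6.
(3,1) attacks row 5 at column 1 and diagonals 3.
(6,9) attacks row 5 at column 9 and diagonals 8.
(8,3) attacks row 5 at column 3 and diagonals 6.
Attacked columns: {1, 2, 3, 6, 8, 9}. Safe: {4, 5, 7}.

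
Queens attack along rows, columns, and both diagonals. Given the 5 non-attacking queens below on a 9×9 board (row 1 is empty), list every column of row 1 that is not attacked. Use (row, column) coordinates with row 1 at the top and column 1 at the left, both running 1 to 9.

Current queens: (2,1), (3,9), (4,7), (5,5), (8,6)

(2,1) attacks row 1 at column 1 and diagonals 2.
(3,9) attacks row 1 at column 9 and diagonals 7.
(4,7) attacks row 1 at column 7 and diagonals 4.
(5,5) attacks row 1 at column 5 and diagonals 1, 9.
(8,6) attacks row 1 at column 6.
Attacked columns: {1, 2, 4, 5, 6, 7, 9}. Safe: {3, 8}.

columns 3, 8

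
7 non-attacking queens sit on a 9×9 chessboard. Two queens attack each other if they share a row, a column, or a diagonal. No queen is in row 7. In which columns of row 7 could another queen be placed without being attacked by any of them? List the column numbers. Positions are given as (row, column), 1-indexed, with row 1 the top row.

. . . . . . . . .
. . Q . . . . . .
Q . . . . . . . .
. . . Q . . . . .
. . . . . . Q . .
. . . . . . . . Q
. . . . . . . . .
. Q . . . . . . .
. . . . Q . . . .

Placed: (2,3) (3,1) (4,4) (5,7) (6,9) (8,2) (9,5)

columns 6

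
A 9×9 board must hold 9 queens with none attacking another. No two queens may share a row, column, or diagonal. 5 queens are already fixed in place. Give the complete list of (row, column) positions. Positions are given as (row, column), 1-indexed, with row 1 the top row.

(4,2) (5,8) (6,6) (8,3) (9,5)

Row 1: attacked by (4,2)→{2,5}; (5,8)→{4,8}; (6,6)→{1,6}; (8,3)→{3}; (9,5)→{5}. Safe: 7, 9. Place at column 9.
Row 2: attacked by (1,9)→{8,9}; (4,2)→{2,4}; (5,8)→{5,8}; (6,6)→{2,6}; (8,3)→{3,9}; (9,5)→{5}. Safe: 1, 7. Place at column 7.
Row 3: attacked by (1,9)→{7,9}; (2,7)→{6,7,8}; (4,2)→{1,2,3}; (5,8)→{6,8}; (6,6)→{3,6,9}; (8,3)→{3,8}; (9,5)→{5}. Safe: 4. Place at column 4.
Row 7: attacked by (1,9)→{3,9}; (2,7)→{2,7}; (3,4)→{4,8}; (4,2)→{2,5}; (5,8)→{6,8}; (6,6)→{5,6,7}; (8,3)→{2,3,4}; (9,5)→{3,5,7}. Safe: 1. Place at column 1.
Columns [9, 7, 4, 2, 8, 6, 1, 3, 5], r−c [-8, -5, -1, 2, -3, 0, 6, 5, 4], r+c [10, 9, 7, 6, 13, 12, 8, 11, 14] are all distinct, so no two queens attack.

(1,9) (2,7) (3,4) (4,2) (5,8) (6,6) (7,1) (8,3) (9,5)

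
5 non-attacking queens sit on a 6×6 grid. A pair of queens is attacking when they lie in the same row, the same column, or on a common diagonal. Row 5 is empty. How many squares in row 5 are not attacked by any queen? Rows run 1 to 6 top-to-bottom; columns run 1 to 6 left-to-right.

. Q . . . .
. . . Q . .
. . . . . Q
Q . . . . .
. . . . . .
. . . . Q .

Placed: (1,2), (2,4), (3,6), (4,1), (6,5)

(1,2) attacks row 5 at column 2 and diagonals 6.
(2,4) attacks row 5 at column 4 and diagonals 1.
(3,6) attacks row 5 at column 6 and diagonals 4.
(4,1) attacks row 5 at column 1 and diagonals 2.
(6,5) attacks row 5 at column 5 and diagonals 4, 6.
Attacked columns: {1, 2, 4, 5, 6}. Safe: {3}.

1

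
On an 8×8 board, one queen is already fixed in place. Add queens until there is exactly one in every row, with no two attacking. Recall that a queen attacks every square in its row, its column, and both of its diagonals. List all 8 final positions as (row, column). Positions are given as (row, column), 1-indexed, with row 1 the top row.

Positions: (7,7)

(1,2) (2,8) (3,6) (4,1) (5,3) (6,5) (7,7) (8,4)

Row 1: attacked by (7,7)→{1,7}. Safe: 2, 3, 4, 5, 6, 8. Place at column 2.
Row 2: attacked by (1,2)→{1,2,3}; (7,7)→{2,7}. Safe: 4, 5, 6, 8. Place at column 8.
Row 3: attacked by (1,2)→{2,4}; (2,8)→{7,8}; (7,7)→{3,7}. Safe: 1, 5, 6. Place at column 6.
Row 4: attacked by (1,2)→{2,5}; (2,8)→{6,8}; (3,6)→{5,6,7}; (7,7)→{4,7}. Safe: 1, 3. Place at column 1.
Row 5: attacked by (1,2)→{2,6}; (2,8)→{5,8}; (3,6)→{4,6,8}; (4,1)→{1,2}; (7,7)→{5,7}. Safe: 3. Place at column 3.
Row 6: attacked by (1,2)→{2,7}; (2,8)→{4,8}; (3,6)→{3,6}; (4,1)→{1,3}; (5,3)→{2,3,4}; (7,7)→{6,7,8}. Safe: 5. Place at column 5.
Row 8: attacked by (1,2)→{2}; (2,8)→{2,8}; (3,6)→{1,6}; (4,1)→{1,5}; (5,3)→{3,6}; (6,5)→{3,5,7}; (7,7)→{6,7,8}. Safe: 4. Place at column 4.
Columns [2, 8, 6, 1, 3, 5, 7, 4], r−c [-1, -6, -3, 3, 2, 1, 0, 4], r+c [3, 10, 9, 5, 8, 11, 14, 12] are all distinct, so no two queens attack.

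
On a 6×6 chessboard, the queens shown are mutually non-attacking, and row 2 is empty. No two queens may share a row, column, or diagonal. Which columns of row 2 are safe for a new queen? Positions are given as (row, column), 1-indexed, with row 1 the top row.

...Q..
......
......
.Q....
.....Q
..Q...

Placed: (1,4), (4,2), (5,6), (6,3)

columns 1

(1,4) attacks row 2 at column 4 and diagonals 3, 5.
(4,2) attacks row 2 at column 2 and diagonals 4.
(5,6) attacks row 2 at column 6 and diagonals 3.
(6,3) attacks row 2 at column 3.
Attacked columns: {2, 3, 4, 5, 6}. Safe: {1}.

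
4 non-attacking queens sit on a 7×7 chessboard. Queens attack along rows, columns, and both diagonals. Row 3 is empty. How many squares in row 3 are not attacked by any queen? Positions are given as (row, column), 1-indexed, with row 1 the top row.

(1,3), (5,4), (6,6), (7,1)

1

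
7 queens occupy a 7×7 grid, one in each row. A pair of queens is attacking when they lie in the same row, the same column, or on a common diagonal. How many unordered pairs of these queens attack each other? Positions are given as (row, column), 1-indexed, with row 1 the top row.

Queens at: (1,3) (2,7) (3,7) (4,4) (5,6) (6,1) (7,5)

1

Same column: (2,7)–(3,7) (column 7).
Total attacking pairs: 1.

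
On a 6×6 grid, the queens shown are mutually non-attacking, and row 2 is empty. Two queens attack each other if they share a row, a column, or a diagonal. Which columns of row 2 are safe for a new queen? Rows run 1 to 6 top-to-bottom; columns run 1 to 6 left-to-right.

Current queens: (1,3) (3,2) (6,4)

(1,3) attacks row 2 at column 3 and diagonals 2, 4.
(3,2) attacks row 2 at column 2 and diagonals 1, 3.
(6,4) attacks row 2 at column 4.
Attacked columns: {1, 2, 3, 4}. Safe: {5, 6}.

columns 5, 6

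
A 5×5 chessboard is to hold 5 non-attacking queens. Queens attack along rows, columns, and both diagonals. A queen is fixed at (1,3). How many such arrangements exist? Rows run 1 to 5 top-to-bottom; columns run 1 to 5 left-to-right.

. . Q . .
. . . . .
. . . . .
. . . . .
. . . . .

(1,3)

2

Branch on row 2: col 1 → 1; col 5 → 1.
Sum: 1 + 1 = 2.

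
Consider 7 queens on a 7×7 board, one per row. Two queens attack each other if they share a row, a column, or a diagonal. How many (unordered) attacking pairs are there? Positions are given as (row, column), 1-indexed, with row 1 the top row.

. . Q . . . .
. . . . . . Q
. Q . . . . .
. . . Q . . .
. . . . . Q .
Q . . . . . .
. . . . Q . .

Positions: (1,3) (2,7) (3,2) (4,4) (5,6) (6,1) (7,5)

All columns are distinct and no two queens satisfy |Δrow| = |Δcol|, so no pair attacks.

0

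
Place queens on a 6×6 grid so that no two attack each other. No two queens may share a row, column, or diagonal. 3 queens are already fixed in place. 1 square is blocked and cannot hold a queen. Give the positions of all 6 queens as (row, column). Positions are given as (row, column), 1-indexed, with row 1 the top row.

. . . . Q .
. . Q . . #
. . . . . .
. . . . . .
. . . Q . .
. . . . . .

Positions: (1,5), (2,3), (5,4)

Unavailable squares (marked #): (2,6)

(1,5) (2,3) (3,1) (4,6) (5,4) (6,2)

Row 3: attacked by (1,5)→{3,5}; (2,3)→{2,3,4}; (5,4)→{2,4,6}. Safe: 1. Place at column 1.
Row 4: attacked by (1,5)→{2,5}; (2,3)→{1,3,5}; (3,1)→{1,2}; (5,4)→{3,4,5}. Safe: 6. Place at column 6.
Row 6: attacked by (1,5)→{5}; (2,3)→{3}; (3,1)→{1,4}; (4,6)→{4,6}; (5,4)→{3,4,5}. Safe: 2. Place at column 2.
Columns [5, 3, 1, 6, 4, 2], r−c [-4, -1, 2, -2, 1, 4], r+c [6, 5, 4, 10, 9, 8] are all distinct, so no two queens attack.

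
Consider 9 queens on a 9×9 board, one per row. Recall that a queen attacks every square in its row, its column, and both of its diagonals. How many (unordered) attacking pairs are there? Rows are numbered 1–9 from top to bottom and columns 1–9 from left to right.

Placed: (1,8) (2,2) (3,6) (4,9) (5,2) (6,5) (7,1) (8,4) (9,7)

2

Same column: (2,2)–(5,2) (column 2).
Same diagonal: (1,8)–(3,6) (|1−3| = |8−6| = 2).
Total attacking pairs: 2.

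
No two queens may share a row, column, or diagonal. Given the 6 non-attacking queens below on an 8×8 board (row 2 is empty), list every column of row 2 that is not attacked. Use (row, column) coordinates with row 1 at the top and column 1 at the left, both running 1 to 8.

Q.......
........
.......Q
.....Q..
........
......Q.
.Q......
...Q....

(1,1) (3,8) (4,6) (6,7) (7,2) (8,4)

columns 5

(1,1) attacks row 2 at column 1 and diagonals 2.
(3,8) attacks row 2 at column 8 and diagonals 7.
(4,6) attacks row 2 at column 6 and diagonals 4, 8.
(6,7) attacks row 2 at column 7 and diagonals 3.
(7,2) attacks row 2 at column 2 and diagonals 7.
(8,4) attacks row 2 at column 4.
Attacked columns: {1, 2, 3, 4, 6, 7, 8}. Safe: {5}.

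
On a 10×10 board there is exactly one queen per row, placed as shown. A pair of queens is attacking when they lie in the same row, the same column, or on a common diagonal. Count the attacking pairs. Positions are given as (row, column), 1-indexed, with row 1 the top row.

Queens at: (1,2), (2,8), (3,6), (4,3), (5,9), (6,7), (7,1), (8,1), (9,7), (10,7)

Same column: (6,7)–(9,7) (column 7); (6,7)–(10,7) (column 7); (7,1)–(8,1) (column 1); (9,7)–(10,7) (column 7).
Same diagonal: (1,2)–(6,7) (|1−6| = |2−7| = 5); (3,6)–(8,1) (|3−8| = |6−1| = 5).
Total attacking pairs: 6.

6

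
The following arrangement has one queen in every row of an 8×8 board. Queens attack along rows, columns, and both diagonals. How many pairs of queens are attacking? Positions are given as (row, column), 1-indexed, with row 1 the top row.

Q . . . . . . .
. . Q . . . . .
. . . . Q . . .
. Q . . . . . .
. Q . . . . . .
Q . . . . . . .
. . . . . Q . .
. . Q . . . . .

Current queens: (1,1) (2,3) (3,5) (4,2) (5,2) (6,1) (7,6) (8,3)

5

Same column: (1,1)–(6,1) (column 1); (2,3)–(8,3) (column 3); (4,2)–(5,2) (column 2).
Same diagonal: (5,2)–(6,1) (|5−6| = |2−1| = 1); (6,1)–(8,3) (|6−8| = |1−3| = 2).
Total attacking pairs: 5.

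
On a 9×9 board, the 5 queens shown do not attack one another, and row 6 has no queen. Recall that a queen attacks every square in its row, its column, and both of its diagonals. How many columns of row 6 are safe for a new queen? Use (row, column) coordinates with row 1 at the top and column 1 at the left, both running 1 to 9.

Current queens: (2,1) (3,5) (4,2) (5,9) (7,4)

2

(2,1) attacks row 6 at column 1 and diagonals 5.
(3,5) attacks row 6 at column 5 and diagonals 2, 8.
(4,2) attacks row 6 at column 2 and diagonals 4.
(5,9) attacks row 6 at column 9 and diagonals 8.
(7,4) attacks row 6 at column 4 and diagonals 3, 5.
Attacked columns: {1, 2, 3, 4, 5, 8, 9}. Safe: {6, 7}.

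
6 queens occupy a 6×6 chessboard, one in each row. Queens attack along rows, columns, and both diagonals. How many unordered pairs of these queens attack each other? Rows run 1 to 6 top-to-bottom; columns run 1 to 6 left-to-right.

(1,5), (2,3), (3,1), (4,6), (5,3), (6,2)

Same column: (2,3)–(5,3) (column 3).
Same diagonal: (3,1)–(5,3) (|3−5| = |1−3| = 2); (5,3)–(6,2) (|5−6| = |3−2| = 1).
Total attacking pairs: 3.

3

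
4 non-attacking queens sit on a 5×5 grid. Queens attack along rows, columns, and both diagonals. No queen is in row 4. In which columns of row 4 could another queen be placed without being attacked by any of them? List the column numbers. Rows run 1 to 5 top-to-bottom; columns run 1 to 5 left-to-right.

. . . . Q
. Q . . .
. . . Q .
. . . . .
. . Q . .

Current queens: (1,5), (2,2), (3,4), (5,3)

(1,5) attacks row 4 at column 5 and diagonals 2.
(2,2) attacks row 4 at column 2 and diagonals 4.
(3,4) attacks row 4 at column 4 and diagonals 3, 5.
(5,3) attacks row 4 at column 3 and diagonals 2, 4.
Attacked columns: {2, 3, 4, 5}. Safe: {1}.

columns 1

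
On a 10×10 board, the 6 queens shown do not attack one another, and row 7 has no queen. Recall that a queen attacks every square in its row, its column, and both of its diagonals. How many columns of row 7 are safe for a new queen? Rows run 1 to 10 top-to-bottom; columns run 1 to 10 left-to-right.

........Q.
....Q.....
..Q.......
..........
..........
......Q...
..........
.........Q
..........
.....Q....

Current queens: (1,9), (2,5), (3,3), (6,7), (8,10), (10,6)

(1,9) attacks row 7 at column 9 and diagonals 3.
(2,5) attacks row 7 at column 5 and diagonals 10.
(3,3) attacks row 7 at column 3 and diagonals 7.
(6,7) attacks row 7 at column 7 and diagonals 6, 8.
(8,10) attacks row 7 at column 10 and diagonals 9.
(10,6) attacks row 7 at column 6 and diagonals 3, 9.
Attacked columns: {3, 5, 6, 7, 8, 9, 10}. Safe: {1, 2, 4}.

3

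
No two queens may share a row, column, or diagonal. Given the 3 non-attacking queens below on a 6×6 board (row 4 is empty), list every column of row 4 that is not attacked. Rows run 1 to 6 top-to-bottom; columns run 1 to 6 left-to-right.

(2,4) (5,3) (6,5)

columns 1

(2,4) attacks row 4 at column 4 and diagonals 2, 6.
(5,3) attacks row 4 at column 3 and diagonals 2, 4.
(6,5) attacks row 4 at column 5 and diagonals 3.
Attacked columns: {2, 3, 4, 5, 6}. Safe: {1}.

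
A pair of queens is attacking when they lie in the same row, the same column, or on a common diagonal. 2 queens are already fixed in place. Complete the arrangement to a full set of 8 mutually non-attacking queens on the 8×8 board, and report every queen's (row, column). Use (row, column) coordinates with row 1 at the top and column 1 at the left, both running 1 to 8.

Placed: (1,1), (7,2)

(1,1) (2,6) (3,8) (4,3) (5,7) (6,4) (7,2) (8,5)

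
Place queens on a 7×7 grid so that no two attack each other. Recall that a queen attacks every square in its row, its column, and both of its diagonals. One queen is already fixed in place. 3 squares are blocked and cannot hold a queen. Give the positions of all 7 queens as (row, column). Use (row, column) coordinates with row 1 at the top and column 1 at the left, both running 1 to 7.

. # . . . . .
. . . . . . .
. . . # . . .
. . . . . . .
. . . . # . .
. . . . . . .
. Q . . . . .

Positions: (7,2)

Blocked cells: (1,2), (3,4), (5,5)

(1,7) (2,5) (3,3) (4,1) (5,6) (6,4) (7,2)

Row 1: attacked by (7,2)→{2}. Blocked: 2. Safe: 1, 3, 4, 5, 6, 7. Place at column 7.
Row 2: attacked by (1,7)→{6,7}; (7,2)→{2,7}. Safe: 1, 3, 4, 5. Place at column 5.
Row 3: attacked by (1,7)→{5,7}; (2,5)→{4,5,6}; (7,2)→{2,6}. Blocked: 4. Safe: 1, 3. Place at column 3.
Row 4: attacked by (1,7)→{4,7}; (2,5)→{3,5,7}; (3,3)→{2,3,4}; (7,2)→{2,5}. Safe: 1, 6. Place at column 1.
Row 5: attacked by (1,7)→{3,7}; (2,5)→{2,5}; (3,3)→{1,3,5}; (4,1)→{1,2}; (7,2)→{2,4}. Blocked: 5. Safe: 6. Place at column 6.
Row 6: attacked by (1,7)→{2,7}; (2,5)→{1,5}; (3,3)→{3,6}; (4,1)→{1,3}; (5,6)→{5,6,7}; (7,2)→{1,2,3}. Safe: 4. Place at column 4.
Columns [7, 5, 3, 1, 6, 4, 2], r−c [-6, -3, 0, 3, -1, 2, 5], r+c [8, 7, 6, 5, 11, 10, 9] are all distinct, so no two queens attack.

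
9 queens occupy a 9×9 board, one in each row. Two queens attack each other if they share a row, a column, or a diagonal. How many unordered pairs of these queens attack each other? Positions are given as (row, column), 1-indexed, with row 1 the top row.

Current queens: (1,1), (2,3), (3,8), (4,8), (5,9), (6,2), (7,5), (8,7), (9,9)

5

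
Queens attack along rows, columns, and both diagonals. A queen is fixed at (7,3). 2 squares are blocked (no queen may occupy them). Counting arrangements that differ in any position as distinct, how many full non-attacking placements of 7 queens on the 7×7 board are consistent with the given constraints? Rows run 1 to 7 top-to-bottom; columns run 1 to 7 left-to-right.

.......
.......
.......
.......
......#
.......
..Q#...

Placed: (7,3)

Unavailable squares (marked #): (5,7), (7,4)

5

Branch on row 1: col 1 → 0; col 2 → 0; col 4 → 1; col 5 → 2; col 6 → 1; col 7 → 1.
Sum: 0 + 0 + 1 + 2 + 1 + 1 = 5.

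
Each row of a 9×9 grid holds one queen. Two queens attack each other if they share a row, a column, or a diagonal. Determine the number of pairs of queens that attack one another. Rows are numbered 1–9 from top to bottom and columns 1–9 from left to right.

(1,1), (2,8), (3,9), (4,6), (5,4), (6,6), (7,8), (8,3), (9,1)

9

Same column: (1,1)–(9,1) (column 1); (2,8)–(7,8) (column 8); (4,6)–(6,6) (column 6).
Same diagonal: (1,1)–(6,6) (|1−6| = |1−6| = 5); (2,8)–(3,9) (|2−3| = |8−9| = 1); (2,8)–(4,6) (|2−4| = |8−6| = 2); (2,8)–(9,1) (|2−9| = |8−1| = 7); (3,9)–(6,6) (|3−6| = |9−6| = 3); (4,6)–(9,1) (|4−9| = |6−1| = 5).
Total attacking pairs: 9.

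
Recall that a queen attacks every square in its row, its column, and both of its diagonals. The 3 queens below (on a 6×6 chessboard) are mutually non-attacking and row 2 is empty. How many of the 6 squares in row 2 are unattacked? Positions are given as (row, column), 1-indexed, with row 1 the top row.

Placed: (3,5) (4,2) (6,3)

1

(3,5) attacks row 2 at column 5 and diagonals 4, 6.
(4,2) attacks row 2 at column 2 and diagonals 4.
(6,3) attacks row 2 at column 3.
Attacked columns: {2, 3, 4, 5, 6}. Safe: {1}.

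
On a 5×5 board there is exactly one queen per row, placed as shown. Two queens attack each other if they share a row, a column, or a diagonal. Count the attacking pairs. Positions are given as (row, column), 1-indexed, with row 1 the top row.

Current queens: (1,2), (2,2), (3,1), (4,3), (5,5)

3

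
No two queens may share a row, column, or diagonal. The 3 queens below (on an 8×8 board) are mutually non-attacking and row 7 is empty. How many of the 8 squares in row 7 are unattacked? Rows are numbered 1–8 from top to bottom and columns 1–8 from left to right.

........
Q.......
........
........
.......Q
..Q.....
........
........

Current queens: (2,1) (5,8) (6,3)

2

(2,1) attacks row 7 at column 1 and diagonals 6.
(5,8) attacks row 7 at column 8 and diagonals 6.
(6,3) attacks row 7 at column 3 and diagonals 2, 4.
Attacked columns: {1, 2, 3, 4, 6, 8}. Safe: {5, 7}.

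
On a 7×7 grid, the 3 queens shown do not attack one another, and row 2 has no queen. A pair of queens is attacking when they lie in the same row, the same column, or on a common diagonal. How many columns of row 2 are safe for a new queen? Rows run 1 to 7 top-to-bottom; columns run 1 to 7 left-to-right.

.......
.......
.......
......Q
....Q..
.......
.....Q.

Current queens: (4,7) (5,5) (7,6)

(4,7) attacks row 2 at column 7 and diagonals 5.
(5,5) attacks row 2 at column 5 and diagonals 2.
(7,6) attacks row 2 at column 6 and diagonals 1.
Attacked columns: {1, 2, 5, 6, 7}. Safe: {3, 4}.

2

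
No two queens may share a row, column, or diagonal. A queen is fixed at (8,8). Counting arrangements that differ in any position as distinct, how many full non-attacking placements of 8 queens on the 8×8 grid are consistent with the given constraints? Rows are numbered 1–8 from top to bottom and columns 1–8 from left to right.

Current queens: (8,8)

Branch on row 1: col 2 → 0; col 3 → 0; col 4 → 1; col 5 → 1; col 6 → 2; col 7 → 0.
Sum: 0 + 0 + 1 + 1 + 2 + 0 = 4.

4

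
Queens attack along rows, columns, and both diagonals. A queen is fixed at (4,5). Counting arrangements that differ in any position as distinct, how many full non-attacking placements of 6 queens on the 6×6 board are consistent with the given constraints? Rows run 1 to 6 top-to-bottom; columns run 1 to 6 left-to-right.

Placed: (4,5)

1

Branch on row 1: col 1 → 0; col 3 → 1; col 4 → 0; col 6 → 0.
Sum: 0 + 1 + 0 + 0 = 1.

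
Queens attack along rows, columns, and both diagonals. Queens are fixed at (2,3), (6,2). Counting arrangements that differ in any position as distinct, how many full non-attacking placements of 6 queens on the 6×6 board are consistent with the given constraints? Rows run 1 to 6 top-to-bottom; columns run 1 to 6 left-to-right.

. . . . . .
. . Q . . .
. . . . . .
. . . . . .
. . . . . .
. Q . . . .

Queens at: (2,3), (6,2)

Branch on row 1: col 1 → 0; col 5 → 1; col 6 → 0.
Sum: 0 + 1 + 0 = 1.

1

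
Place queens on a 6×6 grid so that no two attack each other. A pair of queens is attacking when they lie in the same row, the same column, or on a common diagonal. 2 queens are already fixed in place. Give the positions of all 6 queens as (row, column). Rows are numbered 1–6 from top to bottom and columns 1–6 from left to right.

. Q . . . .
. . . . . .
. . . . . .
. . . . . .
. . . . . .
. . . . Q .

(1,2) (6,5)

(1,2) (2,4) (3,6) (4,1) (5,3) (6,5)

Row 2: attacked by (1,2)→{1,2,3}; (6,5)→{1,5}. Safe: 4, 6. Place at column 4.
Row 3: attacked by (1,2)→{2,4}; (2,4)→{3,4,5}; (6,5)→{2,5}. Safe: 1, 6. Place at column 6.
Row 4: attacked by (1,2)→{2,5}; (2,4)→{2,4,6}; (3,6)→{5,6}; (6,5)→{3,5}. Safe: 1. Place at column 1.
Row 5: attacked by (1,2)→{2,6}; (2,4)→{1,4}; (3,6)→{4,6}; (4,1)→{1,2}; (6,5)→{4,5,6}. Safe: 3. Place at column 3.
Columns [2, 4, 6, 1, 3, 5], r−c [-1, -2, -3, 3, 2, 1], r+c [3, 6, 9, 5, 8, 11] are all distinct, so no two queens attack.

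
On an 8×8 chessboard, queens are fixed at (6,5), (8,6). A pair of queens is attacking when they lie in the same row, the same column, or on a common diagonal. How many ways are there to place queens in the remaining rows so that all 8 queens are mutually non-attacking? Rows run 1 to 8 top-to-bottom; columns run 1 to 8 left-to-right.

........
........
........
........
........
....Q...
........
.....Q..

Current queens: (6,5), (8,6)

Branch on row 1: col 1 → 0; col 2 → 0; col 3 → 0; col 4 → 1; col 7 → 1; col 8 → 1.
Sum: 0 + 0 + 0 + 1 + 1 + 1 = 3.

3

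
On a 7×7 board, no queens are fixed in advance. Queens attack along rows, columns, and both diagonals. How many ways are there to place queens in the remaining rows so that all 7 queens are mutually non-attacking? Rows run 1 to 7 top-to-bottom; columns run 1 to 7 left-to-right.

Branch on row 1: col 1 → 4; col 2 → 7; col 3 → 6; col 4 → 6; col 5 → 6; col 6 → 7; col 7 → 4.
Sum: 4 + 7 + 6 + 6 + 6 + 7 + 4 = 40.
(This is the classic 7-queens count.)

40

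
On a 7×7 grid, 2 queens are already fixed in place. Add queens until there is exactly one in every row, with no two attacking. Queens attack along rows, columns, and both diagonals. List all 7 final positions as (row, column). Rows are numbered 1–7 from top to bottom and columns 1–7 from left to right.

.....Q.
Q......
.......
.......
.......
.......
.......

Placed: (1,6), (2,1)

Row 3: attacked by (1,6)→{4,6}; (2,1)→{1,2}. Safe: 3, 5, 7. Place at column 3.
Row 4: attacked by (1,6)→{3,6}; (2,1)→{1,3}; (3,3)→{2,3,4}. Safe: 5, 7. Place at column 5.
Row 5: attacked by (1,6)→{2,6}; (2,1)→{1,4}; (3,3)→{1,3,5}; (4,5)→{4,5,6}. Safe: 7. Place at column 7.
Row 6: attacked by (1,6)→{1,6}; (2,1)→{1,5}; (3,3)→{3,6}; (4,5)→{3,5,7}; (5,7)→{6,7}. Safe: 2, 4. Place at column 2.
Row 7: attacked by (1,6)→{6}; (2,1)→{1,6}; (3,3)→{3,7}; (4,5)→{2,5}; (5,7)→{5,7}; (6,2)→{1,2,3}. Safe: 4. Place at column 4.
Columns [6, 1, 3, 5, 7, 2, 4], r−c [-5, 1, 0, -1, -2, 4, 3], r+c [7, 3, 6, 9, 12, 8, 11] are all distinct, so no two queens attack.

(1,6) (2,1) (3,3) (4,5) (5,7) (6,2) (7,4)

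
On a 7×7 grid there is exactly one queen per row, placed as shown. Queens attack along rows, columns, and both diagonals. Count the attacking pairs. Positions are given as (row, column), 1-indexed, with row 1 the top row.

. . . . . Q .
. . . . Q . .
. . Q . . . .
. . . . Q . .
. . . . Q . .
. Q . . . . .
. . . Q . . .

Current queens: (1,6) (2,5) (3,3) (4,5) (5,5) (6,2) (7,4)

5

Same column: (2,5)–(4,5) (column 5); (2,5)–(5,5) (column 5); (4,5)–(5,5) (column 5).
Same diagonal: (1,6)–(2,5) (|1−2| = |6−5| = 1); (3,3)–(5,5) (|3−5| = |3−5| = 2).
Total attacking pairs: 5.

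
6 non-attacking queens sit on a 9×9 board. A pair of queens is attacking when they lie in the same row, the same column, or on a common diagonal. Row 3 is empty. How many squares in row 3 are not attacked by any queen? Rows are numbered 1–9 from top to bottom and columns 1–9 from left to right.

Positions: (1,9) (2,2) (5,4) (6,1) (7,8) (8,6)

(1,9) attacks row 3 at column 9 and diagonals 7.
(2,2) attacks row 3 at column 2 and diagonals 1, 3.
(5,4) attacks row 3 at column 4 and diagonals 2, 6.
(6,1) attacks row 3 at column 1 and diagonals 4.
(7,8) attacks row 3 at column 8 and diagonals 4.
(8,6) attacks row 3 at column 6 and diagonals 1.
Attacked columns: {1, 2, 3, 4, 6, 7, 8, 9}. Safe: {5}.

1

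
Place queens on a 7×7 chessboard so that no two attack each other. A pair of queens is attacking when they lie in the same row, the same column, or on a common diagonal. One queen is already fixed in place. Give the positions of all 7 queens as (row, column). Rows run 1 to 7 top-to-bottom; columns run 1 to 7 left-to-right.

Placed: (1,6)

(1,6) (2,1) (3,3) (4,5) (5,7) (6,2) (7,4)

Row 2: attacked by (1,6)→{5,6,7}. Safe: 1, 2, 3, 4. Place at column 1.
Row 3: attacked by (1,6)→{4,6}; (2,1)→{1,2}. Safe: 3, 5, 7. Place at column 3.
Row 4: attacked by (1,6)→{3,6}; (2,1)→{1,3}; (3,3)→{2,3,4}. Safe: 5, 7. Place at column 5.
Row 5: attacked by (1,6)→{2,6}; (2,1)→{1,4}; (3,3)→{1,3,5}; (4,5)→{4,5,6}. Safe: 7. Place at column 7.
Row 6: attacked by (1,6)→{1,6}; (2,1)→{1,5}; (3,3)→{3,6}; (4,5)→{3,5,7}; (5,7)→{6,7}. Safe: 2, 4. Place at column 2.
Row 7: attacked by (1,6)→{6}; (2,1)→{1,6}; (3,3)→{3,7}; (4,5)→{2,5}; (5,7)→{5,7}; (6,2)→{1,2,3}. Safe: 4. Place at column 4.
Columns [6, 1, 3, 5, 7, 2, 4], r−c [-5, 1, 0, -1, -2, 4, 3], r+c [7, 3, 6, 9, 12, 8, 11] are all distinct, so no two queens attack.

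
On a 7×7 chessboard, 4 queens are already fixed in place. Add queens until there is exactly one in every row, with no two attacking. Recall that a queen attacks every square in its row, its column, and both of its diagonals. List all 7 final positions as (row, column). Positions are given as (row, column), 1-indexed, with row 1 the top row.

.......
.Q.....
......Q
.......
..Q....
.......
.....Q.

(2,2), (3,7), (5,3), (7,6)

Row 1: attacked by (2,2)→{1,2,3}; (3,7)→{5,7}; (5,3)→{3,7}; (7,6)→{6}. Safe: 4. Place at column 4.
Row 4: attacked by (1,4)→{1,4,7}; (2,2)→{2,4}; (3,7)→{6,7}; (5,3)→{2,3,4}; (7,6)→{3,6}. Safe: 5. Place at column 5.
Row 6: attacked by (1,4)→{4}; (2,2)→{2,6}; (3,7)→{4,7}; (4,5)→{3,5,7}; (5,3)→{2,3,4}; (7,6)→{5,6,7}. Safe: 1. Place at column 1.
Columns [4, 2, 7, 5, 3, 1, 6], r−c [-3, 0, -4, -1, 2, 5, 1], r+c [5, 4, 10, 9, 8, 7, 13] are all distinct, so no two queens attack.

(1,4) (2,2) (3,7) (4,5) (5,3) (6,1) (7,6)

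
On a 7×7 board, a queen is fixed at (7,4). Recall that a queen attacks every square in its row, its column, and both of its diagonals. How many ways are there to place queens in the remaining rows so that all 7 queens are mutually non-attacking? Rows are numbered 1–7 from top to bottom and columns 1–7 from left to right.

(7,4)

6

Branch on row 1: col 1 → 1; col 2 → 1; col 3 → 1; col 5 → 1; col 6 → 1; col 7 → 1.
Sum: 1 + 1 + 1 + 1 + 1 + 1 = 6.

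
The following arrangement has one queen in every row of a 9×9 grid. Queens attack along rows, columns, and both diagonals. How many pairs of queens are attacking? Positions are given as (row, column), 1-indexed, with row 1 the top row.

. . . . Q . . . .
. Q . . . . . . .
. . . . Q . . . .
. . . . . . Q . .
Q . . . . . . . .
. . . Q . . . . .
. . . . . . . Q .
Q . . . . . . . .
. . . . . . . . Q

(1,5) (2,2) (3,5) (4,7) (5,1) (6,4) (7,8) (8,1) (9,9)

4

Same column: (1,5)–(3,5) (column 5); (5,1)–(8,1) (column 1).
Same diagonal: (1,5)–(5,1) (|1−5| = |5−1| = 4); (2,2)–(9,9) (|2−9| = |2−9| = 7).
Total attacking pairs: 4.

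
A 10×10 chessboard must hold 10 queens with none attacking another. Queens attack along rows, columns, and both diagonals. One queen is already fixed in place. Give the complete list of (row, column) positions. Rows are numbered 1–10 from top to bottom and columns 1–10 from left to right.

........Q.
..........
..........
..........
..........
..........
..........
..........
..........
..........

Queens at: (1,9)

Row 2: attacked by (1,9)→{8,9,10}. Safe: 1, 2, 3, 4, 5, 6, 7. Place at column 7.
Row 3: attacked by (1,9)→{7,9}; (2,7)→{6,7,8}. Safe: 1, 2, 3, 4, 5, 10. Place at column 3.
Row 4: attacked by (1,9)→{6,9}; (2,7)→{5,7,9}; (3,3)→{2,3,4}. Safe: 1, 8, 10. Place at column 8.
Row 5: attacked by (1,9)→{5,9}; (2,7)→{4,7,10}; (3,3)→{1,3,5}; (4,8)→{7,8,9}. Safe: 2, 6. Place at column 2.
Row 6: attacked by (1,9)→{4,9}; (2,7)→{3,7}; (3,3)→{3,6}; (4,8)→{6,8,10}; (5,2)→{1,2,3}. Safe: 5. Place at column 5.
Row 7: attacked by (1,9)→{3,9}; (2,7)→{2,7}; (3,3)→{3,7}; (4,8)→{5,8}; (5,2)→{2,4}; (6,5)→{4,5,6}. Safe: 1, 10. Place at column 1.
Row 8: attacked by (1,9)→{2,9}; (2,7)→{1,7}; (3,3)→{3,8}; (4,8)→{4,8}; (5,2)→{2,5}; (6,5)→{3,5,7}; (7,1)→{1,2}. Safe: 6, 10. Place at column 10.
Row 9: attacked by (1,9)→{1,9}; (2,7)→{7}; (3,3)→{3,9}; (4,8)→{3,8}; (5,2)→{2,6}; (6,5)→{2,5,8}; (7,1)→{1,3}; (8,10)→{9,10}. Safe: 4. Place at column 4.
Row 10: attacked by (1,9)→{9}; (2,7)→{7}; (3,3)→{3,10}; (4,8)→{2,8}; (5,2)→{2,7}; (6,5)→{1,5,9}; (7,1)→{1,4}; (8,10)→{8,10}; (9,4)→{3,4,5}. Safe: 6. Place at column 6.
Columns [9, 7, 3, 8, 2, 5, 1, 10, 4, 6], r−c [-8, -5, 0, -4, 3, 1, 6, -2, 5, 4], r+c [10, 9, 6, 12, 7, 11, 8, 18, 13, 16] are all distinct, so no two queens attack.

(1,9) (2,7) (3,3) (4,8) (5,2) (6,5) (7,1) (8,10) (9,4) (10,6)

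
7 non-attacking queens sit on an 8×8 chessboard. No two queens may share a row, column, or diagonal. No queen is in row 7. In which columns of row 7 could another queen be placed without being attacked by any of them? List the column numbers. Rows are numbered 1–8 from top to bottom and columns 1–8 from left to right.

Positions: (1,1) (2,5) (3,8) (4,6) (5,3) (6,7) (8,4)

(1,1) attacks row 7 at column 1 and diagonals 7.
(2,5) attacks row 7 at column 5.
(3,8) attacks row 7 at column 8 and diagonals 4.
(4,6) attacks row 7 at column 6 and diagonals 3.
(5,3) attacks row 7 at column 3 and diagonals 1, 5.
(6,7) attacks row 7 at column 7 and diagonals 6, 8.
(8,4) attacks row 7 at column 4 and diagonals 3, 5.
Attacked columns: {1, 3, 4, 5, 6, 7, 8}. Safe: {2}.

columns 2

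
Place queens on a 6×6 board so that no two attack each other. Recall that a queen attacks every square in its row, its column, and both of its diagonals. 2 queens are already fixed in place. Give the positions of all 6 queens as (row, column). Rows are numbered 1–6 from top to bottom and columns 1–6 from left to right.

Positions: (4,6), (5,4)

Row 1: attacked by (4,6)→{3,6}; (5,4)→{4}. Safe: 1, 2, 5. Place at column 5.
Row 2: attacked by (1,5)→{4,5,6}; (4,6)→{4,6}; (5,4)→{1,4}. Safe: 2, 3. Place at column 3.
Row 3: attacked by (1,5)→{3,5}; (2,3)→{2,3,4}; (4,6)→{5,6}; (5,4)→{2,4,6}. Safe: 1. Place at column 1.
Row 6: attacked by (1,5)→{5}; (2,3)→{3}; (3,1)→{1,4}; (4,6)→{4,6}; (5,4)→{3,4,5}. Safe: 2. Place at column 2.
Columns [5, 3, 1, 6, 4, 2], r−c [-4, -1, 2, -2, 1, 4], r+c [6, 5, 4, 10, 9, 8] are all distinct, so no two queens attack.

(1,5) (2,3) (3,1) (4,6) (5,4) (6,2)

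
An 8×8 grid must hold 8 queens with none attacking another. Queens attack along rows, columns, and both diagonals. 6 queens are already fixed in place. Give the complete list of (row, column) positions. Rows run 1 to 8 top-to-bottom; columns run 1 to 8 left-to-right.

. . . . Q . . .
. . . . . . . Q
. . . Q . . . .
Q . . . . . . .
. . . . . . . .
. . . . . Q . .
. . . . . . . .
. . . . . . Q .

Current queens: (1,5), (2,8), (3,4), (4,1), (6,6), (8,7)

Row 5: attacked by (1,5)→{1,5}; (2,8)→{5,8}; (3,4)→{2,4,6}; (4,1)→{1,2}; (6,6)→{5,6,7}; (8,7)→{4,7}. Safe: 3. Place at column 3.
Row 7: attacked by (1,5)→{5}; (2,8)→{3,8}; (3,4)→{4,8}; (4,1)→{1,4}; (5,3)→{1,3,5}; (6,6)→{5,6,7}; (8,7)→{6,7,8}. Safe: 2. Place at column 2.
Columns [5, 8, 4, 1, 3, 6, 2, 7], r−c [-4, -6, -1, 3, 2, 0, 5, 1], r+c [6, 10, 7, 5, 8, 12, 9, 15] are all distinct, so no two queens attack.

(1,5) (2,8) (3,4) (4,1) (5,3) (6,6) (7,2) (8,7)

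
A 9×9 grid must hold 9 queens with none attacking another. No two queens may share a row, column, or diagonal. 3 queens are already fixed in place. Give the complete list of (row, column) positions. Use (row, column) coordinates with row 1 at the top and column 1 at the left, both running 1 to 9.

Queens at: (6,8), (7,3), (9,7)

Row 1: attacked by (6,8)→{3,8}; (7,3)→{3,9}; (9,7)→{7}. Safe: 1, 2, 4, 5, 6. Place at column 5.
Row 2: attacked by (1,5)→{4,5,6}; (6,8)→{4,8}; (7,3)→{3,8}; (9,7)→{7}. Safe: 1, 2, 9. Place at column 1.
Row 3: attacked by (1,5)→{3,5,7}; (2,1)→{1,2}; (6,8)→{5,8}; (7,3)→{3,7}; (9,7)→{1,7}. Safe: 4, 6, 9. Place at column 6.
Row 4: attacked by (1,5)→{2,5,8}; (2,1)→{1,3}; (3,6)→{5,6,7}; (6,8)→{6,8}; (7,3)→{3,6}; (9,7)→{2,7}. Safe: 4, 9. Place at column 4.
Row 5: attacked by (1,5)→{1,5,9}; (2,1)→{1,4}; (3,6)→{4,6,8}; (4,4)→{3,4,5}; (6,8)→{7,8,9}; (7,3)→{1,3,5}; (9,7)→{3,7}. Safe: 2. Place at column 2.
Row 8: attacked by (1,5)→{5}; (2,1)→{1,7}; (3,6)→{1,6}; (4,4)→{4,8}; (5,2)→{2,5}; (6,8)→{6,8}; (7,3)→{2,3,4}; (9,7)→{6,7,8}. Safe: 9. Place at column 9.
Columns [5, 1, 6, 4, 2, 8, 3, 9, 7], r−c [-4, 1, -3, 0, 3, -2, 4, -1, 2], r+c [6, 3, 9, 8, 7, 14, 10, 17, 16] are all distinct, so no two queens attack.

(1,5) (2,1) (3,6) (4,4) (5,2) (6,8) (7,3) (8,9) (9,7)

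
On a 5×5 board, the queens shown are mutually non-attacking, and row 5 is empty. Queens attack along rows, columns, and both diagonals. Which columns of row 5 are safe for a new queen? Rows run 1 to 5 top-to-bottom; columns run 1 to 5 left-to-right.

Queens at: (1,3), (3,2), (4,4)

(1,3) attacks row 5 at column 3.
(3,2) attacks row 5 at column 2 and diagonals 4.
(4,4) attacks row 5 at column 4 and diagonals 3, 5.
Attacked columns: {2, 3, 4, 5}. Safe: {1}.

columns 1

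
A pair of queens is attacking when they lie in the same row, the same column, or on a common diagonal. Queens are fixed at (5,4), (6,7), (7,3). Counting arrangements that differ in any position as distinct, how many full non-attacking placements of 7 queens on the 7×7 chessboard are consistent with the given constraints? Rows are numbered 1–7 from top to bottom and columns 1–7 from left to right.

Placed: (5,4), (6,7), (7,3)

1

Branch on row 1: col 1 → 0; col 5 → 0; col 6 → 1.
Sum: 0 + 0 + 1 = 1.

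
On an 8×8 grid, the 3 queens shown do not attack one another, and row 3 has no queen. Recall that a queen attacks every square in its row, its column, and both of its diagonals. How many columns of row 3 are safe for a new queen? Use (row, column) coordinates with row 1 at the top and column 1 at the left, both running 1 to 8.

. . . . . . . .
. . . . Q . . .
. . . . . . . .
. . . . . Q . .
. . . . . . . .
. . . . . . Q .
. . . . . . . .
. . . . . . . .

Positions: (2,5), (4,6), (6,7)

4

(2,5) attacks row 3 at column 5 and diagonals 4, 6.
(4,6) attacks row 3 at column 6 and diagonals 5, 7.
(6,7) attacks row 3 at column 7 and diagonals 4.
Attacked columns: {4, 5, 6, 7}. Safe: {1, 2, 3, 8}.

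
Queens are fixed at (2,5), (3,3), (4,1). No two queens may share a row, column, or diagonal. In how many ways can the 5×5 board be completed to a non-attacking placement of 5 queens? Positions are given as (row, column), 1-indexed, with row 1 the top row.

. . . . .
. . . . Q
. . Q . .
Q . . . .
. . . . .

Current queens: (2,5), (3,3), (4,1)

Branch on row 1: col 2 → 1.
Sum: 1 = 1.

1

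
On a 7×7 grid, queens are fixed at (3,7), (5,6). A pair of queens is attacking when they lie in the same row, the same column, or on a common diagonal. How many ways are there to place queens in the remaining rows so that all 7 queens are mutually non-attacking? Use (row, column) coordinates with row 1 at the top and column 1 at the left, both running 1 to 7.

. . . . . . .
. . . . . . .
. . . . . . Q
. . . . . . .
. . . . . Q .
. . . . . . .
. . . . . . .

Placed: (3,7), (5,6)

Branch on row 1: col 1 → 1; col 3 → 0; col 4 → 0.
Sum: 1 + 0 + 0 = 1.

1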